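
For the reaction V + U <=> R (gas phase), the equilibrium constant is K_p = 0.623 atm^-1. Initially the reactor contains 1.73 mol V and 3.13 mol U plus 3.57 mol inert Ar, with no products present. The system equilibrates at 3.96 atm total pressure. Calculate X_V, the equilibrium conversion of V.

X = 0.433

Take 1.73 mol V as basis and let X be its fractional conversion, so ξ = 1.73X.
At extent ξ: n_V = 1.73 − 1.73X; n_U = 3.13 − 1.73X; n_R = 1.73X; n_I = 3.57 (inert).
Total moles n_T = 8.43 − 1.73X.
Mole fractions y_i = n_i/n_T; K_p = p_R / (p_V p_U) with p_i = y_i·P.
Substituting and setting equal to 0.623 atm^-1 gives a polynomial in X; the root in (0,1) is X = 0.433.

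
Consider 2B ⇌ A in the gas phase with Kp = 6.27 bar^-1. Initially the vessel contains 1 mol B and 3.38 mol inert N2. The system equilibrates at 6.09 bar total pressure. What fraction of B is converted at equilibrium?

X = 0.796

Let X = conversion of B (basis 1 mol B); extent of reaction ξ = 0.5X.
Moles: n_B = 1 − X; n_A = 0.5X; n_I = 3.38 (inert).
Summing: n_T = 4.38 − 0.5X.
With p_i = (n_i/n_T)P, Kp = p_A / (p_B^2).
Setting this equal to 6.27 bar^-1 and taking the physical root (0 < X < 1) gives X = 0.796.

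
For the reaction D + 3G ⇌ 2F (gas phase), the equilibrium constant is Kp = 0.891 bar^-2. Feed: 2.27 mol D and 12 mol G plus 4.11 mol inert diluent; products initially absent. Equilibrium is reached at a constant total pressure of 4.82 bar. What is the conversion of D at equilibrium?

X = 0.792

Take 2.27 mol D as basis and let X be its fractional conversion, so ξ = 2.27X.
Mole table: n_D = 2.27 − 2.27X; n_G = 12 − 6.81X; n_F = 4.54X; n_I = 4.11 (inert).
Summing: n_T = 18.4 − 4.54X.
Mole fractions y_i = n_i/n_T; Kp = p_F^2 / (p_D p_G^3) with p_i = y_i·P.
Setting this equal to 0.891 bar^-2 and taking the physical root (0 < X < 1) gives X = 0.792.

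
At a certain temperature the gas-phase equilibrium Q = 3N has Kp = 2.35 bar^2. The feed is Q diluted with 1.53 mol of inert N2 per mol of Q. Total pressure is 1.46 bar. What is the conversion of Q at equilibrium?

Take 1 mol Q as basis and let X be its fractional conversion, so ξ = X.
Mole table: n_Q = 1 − X; n_N = 3X; n_I = 1.53 (inert).
Summing: n_T = 2.53 + 2X.
y_i = n_i/n_T, p_i = y_i·P. Kp = p_N^3 / (p_Q).
Substituting and setting equal to 2.35 bar^2 gives a polynomial in X; the root in (0,1) is X = 0.608.

X = 0.608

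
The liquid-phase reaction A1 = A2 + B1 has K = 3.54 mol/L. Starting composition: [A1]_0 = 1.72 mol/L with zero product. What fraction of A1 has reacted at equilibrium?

Let X = conversion of A1; extent ξ = 1.72·X mol/L.
Concentrations: [A1] = 1.72 − 1.72X; [A2] = 1.72X; [B1] = 1.72X.
K = [A2] [B1] / ([A1]).
Solving K = 3.54 for X ∈ (0,1): X = 0.736.

X = 0.736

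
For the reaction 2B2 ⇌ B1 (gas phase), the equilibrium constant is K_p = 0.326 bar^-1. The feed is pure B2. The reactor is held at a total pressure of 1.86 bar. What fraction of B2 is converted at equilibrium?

Take 1 mol B2 as basis and let X be its fractional conversion, so ξ = 0.5X.
Moles: n_B2 = 1 − X; n_B1 = 0.5X.
n_T = Σnᵢ = 1 − 0.5X.
With p_i = (n_i/n_T)P, K_p = p_B1 / (p_B2^2).
Substituting and setting equal to 0.326 bar^-1 gives a polynomial in X; the root in (0,1) is X = 0.460.

X = 0.460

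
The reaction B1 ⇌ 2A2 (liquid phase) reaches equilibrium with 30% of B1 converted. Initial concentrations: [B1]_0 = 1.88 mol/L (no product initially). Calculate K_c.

Let X = conversion of B1.
Concentrations: [B1] = 1.88 − 1.88X; [A2] = 3.76X.
At X = 0.3: [B1] = 1.32, [A2] = 1.13.
K_c = [A2]^2 / ([B1]) = 0.967 mol/L.

K_c = 0.967 mol/L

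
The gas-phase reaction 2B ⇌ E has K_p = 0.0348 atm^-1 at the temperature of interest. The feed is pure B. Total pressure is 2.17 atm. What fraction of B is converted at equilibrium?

X = 0.124

Take 1 mol B as basis and let X be its fractional conversion, so ξ = 0.5X.
Moles: n_B = 1 − X; n_E = 0.5X.
n_T = Σnᵢ = 1 − 0.5X.
y_i = n_i/n_T, p_i = y_i·P. K_p = p_E / (p_B^2).
Setting this equal to 0.0348 atm^-1 and taking the physical root (0 < X < 1) gives X = 0.124.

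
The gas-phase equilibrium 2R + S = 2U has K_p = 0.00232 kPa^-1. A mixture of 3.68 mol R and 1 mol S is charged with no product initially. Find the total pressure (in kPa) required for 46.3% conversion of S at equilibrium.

P = 383 kPa

Basis: 1 mol S initially; let X = conversion of S. Extent ξ = X.
Species balance: n_R = 3.68 − 2X; n_S = 1 − X; n_U = 2X.
Total moles n_T = 4.68 − X.
K_p = p_U^2 / (p_R^2 p_S) with p_i = (n_i/n_T)·P.
At X = 0.463: the mole-fraction product g(X) = Π y_i^ν_i = 0.8878. Since K_p = g(X)·P^{-1}, P = (g/K_p)^(1/1) = (0.8878/0.00232)^(1/1) = 383 kPa.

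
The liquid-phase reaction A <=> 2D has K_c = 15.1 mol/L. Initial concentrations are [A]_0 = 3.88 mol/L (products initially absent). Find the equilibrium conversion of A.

X = 0.613

Let X = conversion of A; extent ξ = 3.88·X mol/L.
Concentrations: [A] = 3.88 − 3.88X; [D] = 7.76X.
K_c = [D]^2 / ([A]).
Setting equal to 15.1 and solving for X on (0,1) gives X = 0.613.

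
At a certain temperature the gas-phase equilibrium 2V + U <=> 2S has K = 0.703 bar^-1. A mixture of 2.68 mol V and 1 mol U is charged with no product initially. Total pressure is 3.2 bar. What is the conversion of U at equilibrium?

Take 1 mol U as basis and let X be its fractional conversion, so ξ = X.
Moles: n_V = 2.68 − 2X; n_U = 1 − X; n_S = 2X.
Summing: n_T = 3.68 − X.
y_i = n_i/n_T, p_i = y_i·P. K = p_S^2 / (p_V^2 p_U).
Substituting and setting equal to 0.703 bar^-1 gives a polynomial in X; the root in (0,1) is X = 0.500.

X = 0.500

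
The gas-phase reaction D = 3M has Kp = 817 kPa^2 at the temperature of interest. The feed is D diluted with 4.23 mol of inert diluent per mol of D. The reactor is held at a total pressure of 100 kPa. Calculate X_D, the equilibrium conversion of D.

Basis: 1 mol D initially; let X = conversion of D. Extent ξ = X.
Moles: n_D = 1 − X; n_M = 3X; n_I = 4.23 (inert).
Total moles n_T = 5.23 + 2X.
y_i = n_i/n_T, p_i = y_i·P. Kp = p_M^3 / (p_D).
Setting this equal to 817 kPa^2 and taking the physical root (0 < X < 1) gives X = 0.404.

X = 0.404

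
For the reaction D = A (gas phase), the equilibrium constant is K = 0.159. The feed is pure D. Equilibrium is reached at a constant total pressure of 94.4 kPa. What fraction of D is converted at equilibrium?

Take 1 mol D as basis and let X be its fractional conversion, so ξ = X.
Species balance: n_D = 1 − X; n_A = X.
Total moles n_T = 1 (Δν = 0, constant).
y_i = n_i/n_T, p_i = y_i·P. K = p_A / (p_D).
Equating to 0.159 and solving on 0 < X < 1: X = 0.137.

X = 0.137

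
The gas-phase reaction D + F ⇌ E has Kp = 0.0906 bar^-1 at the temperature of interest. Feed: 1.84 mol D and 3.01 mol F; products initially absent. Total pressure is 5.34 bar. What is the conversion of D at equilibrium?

X = 0.221

Let X = conversion of D (basis 1.84 mol D); extent of reaction ξ = 1.84X.
At extent ξ: n_D = 1.84 − 1.84X; n_F = 3.01 − 1.84X; n_E = 1.84X.
n_T = Σnᵢ = 4.85 − 1.84X.
With p_i = (n_i/n_T)P, Kp = p_E / (p_D p_F).
This yields a degree-2 equation in X; solving on (0,1), X = 0.221.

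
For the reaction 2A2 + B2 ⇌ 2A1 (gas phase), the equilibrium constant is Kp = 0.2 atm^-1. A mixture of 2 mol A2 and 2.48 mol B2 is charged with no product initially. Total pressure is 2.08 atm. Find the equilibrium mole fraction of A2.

Let X = conversion of A2 (basis 2 mol A2); extent of reaction ξ = X.
Mole table: n_A2 = 2 − 2X; n_B2 = 2.48 − X; n_A1 = 2X.
Summing: n_T = 4.48 − X.
With p_i = (n_i/n_T)P, Kp = p_A1^2 / (p_A2^2 p_B2).
Equating to 0.2 atm^-1 and solving on 0 < X < 1: X = 0.317.
Then n_A2 = 1.37, n_T = 4.16, so y_A2 = 0.328.

y_A2 = 0.328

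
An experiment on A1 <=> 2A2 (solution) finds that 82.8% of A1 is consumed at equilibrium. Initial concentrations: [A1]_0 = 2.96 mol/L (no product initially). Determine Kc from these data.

Let X = conversion of A1.
Concentrations: [A1] = 2.96 − 2.96X; [A2] = 5.92X.
At X = 0.828: [A1] = 0.509, [A2] = 4.9.
Kc = [A2]^2 / ([A1]) = 47.2 mol/L.

Kc = 47.2 mol/L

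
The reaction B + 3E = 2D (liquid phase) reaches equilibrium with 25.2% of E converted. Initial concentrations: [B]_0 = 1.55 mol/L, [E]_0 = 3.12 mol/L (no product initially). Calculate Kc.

Let X = conversion of E.
Concentrations: [B] = 1.55 − 1.04X; [E] = 3.12 − 3.12X; [D] = 2.08X.
At X = 0.252: [B] = 1.29, [E] = 2.33, [D] = 0.524.
Kc = [D]^2 / ([B] [E]^3) = 0.0168 (mol/L)^-2.

Kc = 0.0168 (mol/L)^-2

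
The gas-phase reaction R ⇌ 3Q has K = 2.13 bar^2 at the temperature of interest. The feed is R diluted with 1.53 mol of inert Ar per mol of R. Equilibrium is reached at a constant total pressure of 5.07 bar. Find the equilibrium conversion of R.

Take 1 mol R as basis and let X be its fractional conversion, so ξ = X.
Moles: n_R = 1 − X; n_Q = 3X; n_I = 1.53 (inert).
Total moles n_T = 2.53 + 2X.
y_i = n_i/n_T, p_i = y_i·P. K = p_Q^3 / (p_R).
Substituting and setting equal to 2.13 bar^2 gives a polynomial in X; the root in (0,1) is X = 0.276.

X = 0.276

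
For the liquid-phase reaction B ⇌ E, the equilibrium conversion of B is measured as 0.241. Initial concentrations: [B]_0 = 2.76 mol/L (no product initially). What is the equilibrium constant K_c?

K_c = 0.318

Let X = conversion of B.
Concentrations: [B] = 2.76 − 2.76X; [E] = 2.76X.
At X = 0.241: [B] = 2.09, [E] = 0.665.
K_c = [E] / ([B]) = 0.318.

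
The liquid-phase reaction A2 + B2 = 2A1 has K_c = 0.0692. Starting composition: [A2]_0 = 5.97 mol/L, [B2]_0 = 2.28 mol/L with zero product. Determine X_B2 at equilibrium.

Let X = conversion of B2; extent ξ = 2.28·X mol/L.
Concentrations: [A2] = 5.97 − 2.28X; [B2] = 2.28 − 2.28X; [A1] = 4.56X.
K_c = [A1]^2 / ([A2] [B2]).
Equating to 0.0692: the physical root is X = 0.185.

X = 0.185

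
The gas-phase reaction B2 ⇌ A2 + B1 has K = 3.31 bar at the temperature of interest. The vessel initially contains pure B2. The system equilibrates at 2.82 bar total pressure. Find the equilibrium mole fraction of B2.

y_B2 = 0.153

Basis: 1 mol B2 initially; let X = conversion of B2. Extent ξ = X.
Species balance: n_B2 = 1 − X; n_A2 = X; n_B1 = X.
n_T = Σnᵢ = 1 + X.
y_i = n_i/n_T, p_i = y_i·P. K = p_A2 p_B1 / (p_B2).
Setting this equal to 3.31 bar and taking the physical root (0 < X < 1) gives X = 0.735.
Then n_B2 = 0.265, n_T = 1.73, so y_B2 = 0.153.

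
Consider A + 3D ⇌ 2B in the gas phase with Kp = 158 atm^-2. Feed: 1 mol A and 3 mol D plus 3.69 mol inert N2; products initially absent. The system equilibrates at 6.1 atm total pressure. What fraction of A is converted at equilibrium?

Basis: 1 mol A initially; let X = conversion of A. Extent ξ = X.
Species balance: n_A = 1 − X; n_D = 3 − 3X; n_B = 2X; n_I = 3.69 (inert).
n_T = Σnᵢ = 7.69 − 2X.
Mole fractions y_i = n_i/n_T; Kp = p_B^2 / (p_A p_D^3) with p_i = y_i·P.
Setting this equal to 158 atm^-2 and taking the physical root (0 < X < 1) gives X = 0.841.

X = 0.841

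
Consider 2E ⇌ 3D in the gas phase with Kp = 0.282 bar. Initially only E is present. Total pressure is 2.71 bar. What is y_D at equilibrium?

Take 1 mol E as basis and let X be its fractional conversion, so ξ = 0.5X.
Moles: n_E = 1 − X; n_D = 1.5X.
Total moles n_T = 1 + 0.5X.
y_i = n_i/n_T, p_i = y_i·P. Kp = p_D^3 / (p_E^2).
Substituting and setting equal to 0.282 bar gives a polynomial in X; the root in (0,1) is X = 0.266.
Then n_D = 0.399, n_T = 1.13, so y_D = 0.352.

y_D = 0.352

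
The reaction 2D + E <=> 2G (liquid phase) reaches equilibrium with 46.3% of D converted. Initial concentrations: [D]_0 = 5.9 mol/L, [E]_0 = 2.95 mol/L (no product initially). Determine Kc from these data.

Let X = conversion of D.
Concentrations: [D] = 5.9 − 5.9X; [E] = 2.95 − 2.95X; [G] = 5.9X.
At X = 0.463: [D] = 3.17, [E] = 1.58, [G] = 2.73.
Kc = [G]^2 / ([D]^2 [E]) = 0.469 L/mol.

Kc = 0.469 L/mol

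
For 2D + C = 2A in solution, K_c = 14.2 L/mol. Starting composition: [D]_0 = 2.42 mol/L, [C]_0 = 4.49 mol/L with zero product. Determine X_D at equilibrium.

X = 0.875

Let X = conversion of D; extent ξ = 2.42X/2 mol/L.
Concentrations: [D] = 2.42 − 2.42X; [C] = 4.49 − 1.21X; [A] = 2.42X.
K_c = [A]^2 / ([D]^2 [C]).
This equals 14.2 at X = 0.875 (the root in 0 < X < 1).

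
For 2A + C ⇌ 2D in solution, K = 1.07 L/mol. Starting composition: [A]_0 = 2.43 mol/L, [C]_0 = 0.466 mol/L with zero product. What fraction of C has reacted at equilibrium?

Let X = conversion of C; extent ξ = 0.466·X mol/L.
Concentrations: [A] = 2.43 − 0.932X; [C] = 0.466 − 0.466X; [D] = 0.932X.
K = [D]^2 / ([A]^2 [C]).
Setting equal to 1.07 and solving for X on (0,1) gives X = 0.714.

X = 0.714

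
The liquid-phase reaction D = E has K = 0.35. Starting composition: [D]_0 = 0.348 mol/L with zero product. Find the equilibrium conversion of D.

X = 0.259

Let X = conversion of D; extent ξ = 0.348·X mol/L.
Concentrations: [D] = 0.348 − 0.348X; [E] = 0.348X.
K = [E] / ([D]).
Equating to 0.35: the physical root is X = 0.259.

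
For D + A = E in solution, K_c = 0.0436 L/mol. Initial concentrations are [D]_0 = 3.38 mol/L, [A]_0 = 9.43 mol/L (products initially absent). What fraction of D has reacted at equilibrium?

X = 0.271

Let X = conversion of D; extent ξ = 3.38·X mol/L.
Concentrations: [D] = 3.38 − 3.38X; [A] = 9.43 − 3.38X; [E] = 3.38X.
K_c = [E] / ([D] [A]).
Solving K_c = 0.0436 for X ∈ (0,1): X = 0.271.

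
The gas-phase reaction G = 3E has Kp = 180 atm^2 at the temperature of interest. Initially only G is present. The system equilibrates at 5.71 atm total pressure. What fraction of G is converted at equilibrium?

X = 0.705

Let X = conversion of G (basis 1 mol G); extent of reaction ξ = X.
Moles: n_G = 1 − X; n_E = 3X.
n_T = Σnᵢ = 1 + 2X.
y_i = n_i/n_T, p_i = y_i·P. Kp = p_E^3 / (p_G).
Setting this equal to 180 atm^2 and taking the physical root (0 < X < 1) gives X = 0.705.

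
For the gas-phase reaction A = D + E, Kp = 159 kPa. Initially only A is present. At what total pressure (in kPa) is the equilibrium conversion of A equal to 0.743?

Basis: 1 mol A initially; let X = conversion of A. Extent ξ = X.
At extent ξ: n_A = 1 − X; n_D = X; n_E = X.
Summing: n_T = 1 + X.
Kp = p_D p_E / (p_A) with p_i = (n_i/n_T)·P.
At X = 0.743: the mole-fraction product g(X) = Π y_i^ν_i = 1.232. Since Kp = g(X)·P^{1}, P = (Kp/g)^(1/1) = (159/1.232)^(1/1) = 129 kPa.

P = 129 kPa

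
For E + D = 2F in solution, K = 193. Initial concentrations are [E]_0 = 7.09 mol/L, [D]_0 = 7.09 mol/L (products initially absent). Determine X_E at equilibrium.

Let X = conversion of E; extent ξ = 7.09·X mol/L.
Concentrations: [E] = 7.09 − 7.09X; [D] = 7.09 − 7.09X; [F] = 14.2X.
K = [F]^2 / ([E] [D]).
Setting equal to 193 and solving for X on (0,1) gives X = 0.874.

X = 0.874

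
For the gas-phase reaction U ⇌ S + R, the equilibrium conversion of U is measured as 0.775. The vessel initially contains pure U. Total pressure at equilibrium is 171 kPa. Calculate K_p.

Let X = conversion of U (basis 1 mol U); extent of reaction ξ = X.
Species balance: n_U = 1 − X; n_S = X; n_R = X.
Total moles n_T = 1 + X.
At X = 0.775: n_U = 0.225, n_S = 0.775, n_R = 0.775, n_T = 1.77.
p_i = (n_i/n_T)·P. K_p = p_S p_R / (p_U) = 257 kPa.

K_p = 257 kPa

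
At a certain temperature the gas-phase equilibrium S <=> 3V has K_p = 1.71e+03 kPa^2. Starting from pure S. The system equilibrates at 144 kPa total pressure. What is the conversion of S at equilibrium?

X = 0.165

Basis: 1 mol S initially; let X = conversion of S. Extent ξ = X.
Species balance: n_S = 1 − X; n_V = 3X.
n_T = Σnᵢ = 1 + 2X.
Mole fractions y_i = n_i/n_T; K_p = p_V^3 / (p_S) with p_i = y_i·P.
Setting this equal to 1.71e+03 kPa^2 and taking the physical root (0 < X < 1) gives X = 0.165.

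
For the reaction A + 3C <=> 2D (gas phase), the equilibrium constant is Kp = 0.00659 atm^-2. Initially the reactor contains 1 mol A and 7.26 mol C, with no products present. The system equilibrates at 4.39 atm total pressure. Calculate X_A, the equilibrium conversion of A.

Take 1 mol A as basis and let X be its fractional conversion, so ξ = X.
Moles: n_A = 1 − X; n_C = 7.26 − 3X; n_D = 2X.
n_T = Σnᵢ = 8.26 − 2X.
With p_i = (n_i/n_T)P, Kp = p_D^2 / (p_A p_C^3).
Equating to 0.00659 atm^-2 and solving on 0 < X < 1: X = 0.309.

X = 0.309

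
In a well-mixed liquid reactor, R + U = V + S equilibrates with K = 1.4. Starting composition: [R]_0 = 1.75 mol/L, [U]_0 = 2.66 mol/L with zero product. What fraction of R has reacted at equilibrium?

Let X = conversion of R; extent ξ = 1.75·X mol/L.
Concentrations: [R] = 1.75 − 1.75X; [U] = 2.66 − 1.75X; [V] = 1.75X; [S] = 1.75X.
K = [V] [S] / ([R] [U]).
Setting equal to 1.4 and solving for X on (0,1) gives X = 0.651.

X = 0.651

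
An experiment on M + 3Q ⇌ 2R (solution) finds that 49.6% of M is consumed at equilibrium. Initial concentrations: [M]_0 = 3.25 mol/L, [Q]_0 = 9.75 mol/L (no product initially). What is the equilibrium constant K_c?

K_c = 0.0535 (mol/L)^-2

Let X = conversion of M.
Concentrations: [M] = 3.25 − 3.25X; [Q] = 9.75 − 9.75X; [R] = 6.5X.
At X = 0.496: [M] = 1.64, [Q] = 4.91, [R] = 3.22.
K_c = [R]^2 / ([M] [Q]^3) = 0.0535 (mol/L)^-2.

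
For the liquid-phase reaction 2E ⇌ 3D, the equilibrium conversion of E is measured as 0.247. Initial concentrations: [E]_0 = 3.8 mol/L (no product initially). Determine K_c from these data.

Let X = conversion of E.
Concentrations: [E] = 3.8 − 3.8X; [D] = 5.7X.
At X = 0.247: [E] = 2.86, [D] = 1.41.
K_c = [D]^3 / ([E]^2) = 0.341 mol/L.

K_c = 0.341 mol/L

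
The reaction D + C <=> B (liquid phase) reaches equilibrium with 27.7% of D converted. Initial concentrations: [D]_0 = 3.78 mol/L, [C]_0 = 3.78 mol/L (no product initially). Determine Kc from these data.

Kc = 0.14 L/mol

Let X = conversion of D.
Concentrations: [D] = 3.78 − 3.78X; [C] = 3.78 − 3.78X; [B] = 3.78X.
At X = 0.277: [D] = 2.73, [C] = 2.73, [B] = 1.05.
Kc = [B] / ([D] [C]) = 0.14 L/mol.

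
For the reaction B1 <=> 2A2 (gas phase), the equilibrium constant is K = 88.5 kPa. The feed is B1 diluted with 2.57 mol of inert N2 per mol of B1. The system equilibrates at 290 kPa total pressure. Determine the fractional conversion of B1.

X = 0.420

Take 1 mol B1 as basis and let X be its fractional conversion, so ξ = X.
Moles: n_B1 = 1 − X; n_A2 = 2X; n_I = 2.57 (inert).
Summing: n_T = 3.57 + X.
y_i = n_i/n_T, p_i = y_i·P. K = p_A2^2 / (p_B1).
Equating to 88.5 kPa and solving on 0 < X < 1: X = 0.420.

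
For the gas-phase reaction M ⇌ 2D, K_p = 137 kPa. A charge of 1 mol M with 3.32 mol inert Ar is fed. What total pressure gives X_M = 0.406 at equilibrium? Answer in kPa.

Take 1 mol M as basis and let X be its fractional conversion, so ξ = X.
At extent ξ: n_M = 1 − X; n_D = 2X; n_I = 3.32 (inert).
n_T = Σnᵢ = 4.32 + X.
K_p = p_D^2 / (p_M) with p_i = (n_i/n_T)·P.
At X = 0.406: the mole-fraction product g(X) = Π y_i^ν_i = 0.2349. Since K_p = g(X)·P^{1}, P = (K_p/g)^(1/1) = (137/0.2349)^(1/1) = 583 kPa.

P = 583 kPa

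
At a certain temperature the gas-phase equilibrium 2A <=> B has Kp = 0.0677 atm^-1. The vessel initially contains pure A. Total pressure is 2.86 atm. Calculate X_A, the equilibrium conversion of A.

X = 0.249

Basis: 1 mol A initially; let X = conversion of A. Extent ξ = 0.5X.
At extent ξ: n_A = 1 − X; n_B = 0.5X.
Summing: n_T = 1 − 0.5X.
Mole fractions y_i = n_i/n_T; Kp = p_B / (p_A^2) with p_i = y_i·P.
Equating to 0.0677 atm^-1 and solving on 0 < X < 1: X = 0.249.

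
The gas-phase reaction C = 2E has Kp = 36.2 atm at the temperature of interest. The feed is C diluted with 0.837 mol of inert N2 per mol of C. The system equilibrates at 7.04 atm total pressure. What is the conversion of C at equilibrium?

X = 0.808

Let X = conversion of C (basis 1 mol C); extent of reaction ξ = X.
Moles: n_C = 1 − X; n_E = 2X; n_I = 0.837 (inert).
Total moles n_T = 1.84 + X.
y_i = n_i/n_T, p_i = y_i·P. Kp = p_E^2 / (p_C).
This yields a degree-2 equation in X; solving on (0,1), X = 0.808.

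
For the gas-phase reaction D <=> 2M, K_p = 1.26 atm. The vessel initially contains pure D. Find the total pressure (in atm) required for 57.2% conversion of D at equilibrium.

Basis: 1 mol D initially; let X = conversion of D. Extent ξ = X.
At extent ξ: n_D = 1 − X; n_M = 2X.
Total moles n_T = 1 + X.
K_p = p_M^2 / (p_D) with p_i = (n_i/n_T)·P.
At X = 0.572: the mole-fraction product g(X) = Π y_i^ν_i = 1.945. Since K_p = g(X)·P^{1}, P = (K_p/g)^(1/1) = (1.26/1.945)^(1/1) = 0.648 atm.

P = 0.648 atm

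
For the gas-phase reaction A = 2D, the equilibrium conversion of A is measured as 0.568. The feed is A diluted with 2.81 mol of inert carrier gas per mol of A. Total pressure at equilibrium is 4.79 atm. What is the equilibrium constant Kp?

Kp = 3.27 atm

Let X = conversion of A (basis 1 mol A); extent of reaction ξ = X.
Moles: n_A = 1 − X; n_D = 2X; n_I = 2.81 (inert).
Summing: n_T = 3.81 + X.
At X = 0.568: n_A = 0.432, n_D = 1.14, n_T = 4.38.
p_i = (n_i/n_T)·P. Kp = p_D^2 / (p_A) = 3.27 atm.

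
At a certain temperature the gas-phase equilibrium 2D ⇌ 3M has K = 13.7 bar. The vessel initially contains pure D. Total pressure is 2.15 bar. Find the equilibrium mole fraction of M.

Take 1 mol D as basis and let X be its fractional conversion, so ξ = 0.5X.
Mole table: n_D = 1 − X; n_M = 1.5X.
Total moles n_T = 1 + 0.5X.
With p_i = (n_i/n_T)P, K = p_M^3 / (p_D^2).
Setting this equal to 13.7 bar and taking the physical root (0 < X < 1) gives X = 0.661.
Then n_M = 0.991, n_T = 1.33, so y_M = 0.745.

y_M = 0.745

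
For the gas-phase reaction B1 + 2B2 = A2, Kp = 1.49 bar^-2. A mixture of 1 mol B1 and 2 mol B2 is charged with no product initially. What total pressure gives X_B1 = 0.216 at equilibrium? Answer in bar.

P = 0.704 bar

Let X = conversion of B1 (basis 1 mol B1); extent of reaction ξ = X.
Moles: n_B1 = 1 − X; n_B2 = 2 − 2X; n_A2 = X.
Summing: n_T = 3 − 2X.
Kp = p_A2 / (p_B1 p_B2^2) with p_i = (n_i/n_T)·P.
At X = 0.216: the mole-fraction product g(X) = Π y_i^ν_i = 0.739. Since Kp = g(X)·P^{-2}, P = (g/Kp)^(1/2) = (0.739/1.49)^(1/2) = 0.704 bar.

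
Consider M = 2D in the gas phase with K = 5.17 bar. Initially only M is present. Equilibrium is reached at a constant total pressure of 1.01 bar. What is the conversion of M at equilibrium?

X = 0.749

Take 1 mol M as basis and let X be its fractional conversion, so ξ = X.
Moles: n_M = 1 − X; n_D = 2X.
Summing: n_T = 1 + X.
y_i = n_i/n_T, p_i = y_i·P. K = p_D^2 / (p_M).
This yields a degree-2 equation in X; solving on (0,1), X = 0.749.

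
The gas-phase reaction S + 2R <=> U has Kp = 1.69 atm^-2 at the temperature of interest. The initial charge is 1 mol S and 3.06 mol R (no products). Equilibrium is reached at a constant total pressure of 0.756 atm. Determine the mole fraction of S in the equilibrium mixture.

y_S = 0.198

Let X = conversion of S (basis 1 mol S); extent of reaction ξ = X.
Mole table: n_S = 1 − X; n_R = 3.06 − 2X; n_U = X.
Total moles n_T = 4.06 − 2X.
With p_i = (n_i/n_T)P, Kp = p_U / (p_S p_R^2).
Setting this equal to 1.69 atm^-2 and taking the physical root (0 < X < 1) gives X = 0.325.
Then n_S = 0.675, n_T = 3.41, so y_S = 0.198.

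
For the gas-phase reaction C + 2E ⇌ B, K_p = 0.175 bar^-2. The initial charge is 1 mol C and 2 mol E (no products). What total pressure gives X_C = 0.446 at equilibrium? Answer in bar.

Basis: 1 mol C initially; let X = conversion of C. Extent ξ = X.
Mole table: n_C = 1 − X; n_E = 2 − 2X; n_B = X.
Summing: n_T = 3 − 2X.
K_p = p_B / (p_C p_E^2) with p_i = (n_i/n_T)·P.
At X = 0.446: the mole-fraction product g(X) = Π y_i^ν_i = 2.914. Since K_p = g(X)·P^{-2}, P = (g/K_p)^(1/2) = (2.914/0.175)^(1/2) = 4.08 bar.

P = 4.08 bar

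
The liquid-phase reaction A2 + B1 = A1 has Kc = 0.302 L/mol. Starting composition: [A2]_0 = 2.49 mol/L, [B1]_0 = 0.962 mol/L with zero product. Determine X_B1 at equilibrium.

Let X = conversion of B1; extent ξ = 0.962·X mol/L.
Concentrations: [A2] = 2.49 − 0.962X; [B1] = 0.962 − 0.962X; [A1] = 0.962X.
Kc = [A1] / ([A2] [B1]).
This equals 0.302 at X = 0.390 (the root in 0 < X < 1).

X = 0.390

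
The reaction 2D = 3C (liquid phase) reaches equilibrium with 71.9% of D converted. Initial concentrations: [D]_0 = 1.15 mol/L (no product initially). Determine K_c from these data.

Let X = conversion of D.
Concentrations: [D] = 1.15 − 1.15X; [C] = 1.72X.
At X = 0.719: [D] = 0.323, [C] = 1.24.
K_c = [C]^3 / ([D]^2) = 18.3 mol/L.

K_c = 18.3 mol/L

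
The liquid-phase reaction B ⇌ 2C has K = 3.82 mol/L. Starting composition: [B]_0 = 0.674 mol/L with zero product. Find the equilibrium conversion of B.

Let X = conversion of B; extent ξ = 0.674·X mol/L.
Concentrations: [B] = 0.674 − 0.674X; [C] = 1.35X.
K = [C]^2 / ([B]).
Equating to 3.82 mol/L: the physical root is X = 0.677.

X = 0.677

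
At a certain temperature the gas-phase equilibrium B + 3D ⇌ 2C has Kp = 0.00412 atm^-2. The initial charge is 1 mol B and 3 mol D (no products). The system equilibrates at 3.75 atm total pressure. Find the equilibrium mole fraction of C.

Let X = conversion of B (basis 1 mol B); extent of reaction ξ = X.
Mole table: n_B = 1 − X; n_D = 3 − 3X; n_C = 2X.
Total moles n_T = 4 − 2X.
With p_i = (n_i/n_T)P, Kp = p_C^2 / (p_B p_D^3).
Substituting and setting equal to 0.00412 atm^-2 gives a polynomial in X; the root in (0,1) is X = 0.127.
Then n_C = 0.254, n_T = 3.75, so y_C = 0.068.

y_C = 0.068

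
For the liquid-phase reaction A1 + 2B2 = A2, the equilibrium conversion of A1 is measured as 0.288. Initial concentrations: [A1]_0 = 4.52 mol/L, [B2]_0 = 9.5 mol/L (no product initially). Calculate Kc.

Kc = 0.0085 (mol/L)^-2

Let X = conversion of A1.
Concentrations: [A1] = 4.52 − 4.52X; [B2] = 9.5 − 9.04X; [A2] = 4.52X.
At X = 0.288: [A1] = 3.22, [B2] = 6.9, [A2] = 1.3.
Kc = [A2] / ([A1] [B2]^2) = 0.0085 (mol/L)^-2.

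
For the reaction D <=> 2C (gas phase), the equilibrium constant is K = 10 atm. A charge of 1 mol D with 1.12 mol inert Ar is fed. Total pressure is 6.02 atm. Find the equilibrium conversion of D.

Let X = conversion of D (basis 1 mol D); extent of reaction ξ = X.
Species balance: n_D = 1 − X; n_C = 2X; n_I = 1.12 (inert).
Summing: n_T = 2.12 + X.
With p_i = (n_i/n_T)P, K = p_C^2 / (p_D).
Setting this equal to 10 atm and taking the physical root (0 < X < 1) gives X = 0.641.

X = 0.641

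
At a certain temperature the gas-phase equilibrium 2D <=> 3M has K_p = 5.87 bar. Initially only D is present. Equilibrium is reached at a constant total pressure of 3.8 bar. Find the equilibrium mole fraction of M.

Basis: 1 mol D initially; let X = conversion of D. Extent ξ = 0.5X.
Mole table: n_D = 1 − X; n_M = 1.5X.
n_T = Σnᵢ = 1 + 0.5X.
With p_i = (n_i/n_T)P, K_p = p_M^3 / (p_D^2).
This yields a degree-3 equation in X; solving on (0,1), X = 0.514.
Then n_M = 0.771, n_T = 1.26, so y_M = 0.613.

y_M = 0.613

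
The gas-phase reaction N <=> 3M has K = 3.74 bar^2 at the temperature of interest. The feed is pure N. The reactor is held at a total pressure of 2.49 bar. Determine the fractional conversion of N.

Basis: 1 mol N initially; let X = conversion of N. Extent ξ = X.
Mole table: n_N = 1 − X; n_M = 3X.
n_T = Σnᵢ = 1 + 2X.
y_i = n_i/n_T, p_i = y_i·P. K = p_M^3 / (p_N).
Equating to 3.74 bar^2 and solving on 0 < X < 1: X = 0.347.

X = 0.347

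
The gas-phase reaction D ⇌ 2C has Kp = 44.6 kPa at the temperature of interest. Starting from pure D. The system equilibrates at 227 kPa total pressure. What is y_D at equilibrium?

Basis: 1 mol D initially; let X = conversion of D. Extent ξ = X.
Species balance: n_D = 1 − X; n_C = 2X.
Summing: n_T = 1 + X.
With p_i = (n_i/n_T)P, Kp = p_C^2 / (p_D).
Substituting and setting equal to 44.6 kPa gives a polynomial in X; the root in (0,1) is X = 0.216.
Then n_D = 0.784, n_T = 1.22, so y_D = 0.644.

y_D = 0.644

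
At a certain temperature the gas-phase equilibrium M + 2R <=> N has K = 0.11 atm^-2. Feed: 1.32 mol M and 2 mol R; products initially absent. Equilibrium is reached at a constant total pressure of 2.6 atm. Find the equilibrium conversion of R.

X = 0.233

Let X = conversion of R (basis 2 mol R); extent of reaction ξ = X.
At extent ξ: n_M = 1.32 − X; n_R = 2 − 2X; n_N = X.
Summing: n_T = 3.32 − 2X.
Mole fractions y_i = n_i/n_T; K = p_N / (p_M p_R^2) with p_i = y_i·P.
Setting this equal to 0.11 atm^-2 and taking the physical root (0 < X < 1) gives X = 0.233.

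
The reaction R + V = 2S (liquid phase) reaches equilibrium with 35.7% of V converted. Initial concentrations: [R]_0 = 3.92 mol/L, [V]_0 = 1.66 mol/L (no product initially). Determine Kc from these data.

Let X = conversion of V.
Concentrations: [R] = 3.92 − 1.66X; [V] = 1.66 − 1.66X; [S] = 3.32X.
At X = 0.357: [R] = 3.33, [V] = 1.07, [S] = 1.19.
Kc = [S]^2 / ([R] [V]) = 0.396.

Kc = 0.396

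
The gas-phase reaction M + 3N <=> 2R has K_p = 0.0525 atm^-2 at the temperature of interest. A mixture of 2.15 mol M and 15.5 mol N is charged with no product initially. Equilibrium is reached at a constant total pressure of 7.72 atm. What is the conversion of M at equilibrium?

X = 0.742

Basis: 2.15 mol M initially; let X = conversion of M. Extent ξ = 2.15X.
Moles: n_M = 2.15 − 2.15X; n_N = 15.5 − 6.45X; n_R = 4.3X.
n_T = Σnᵢ = 17.6 − 4.3X.
With p_i = (n_i/n_T)P, K_p = p_R^2 / (p_M p_N^3).
Substituting and setting equal to 0.0525 atm^-2 gives a polynomial in X; the root in (0,1) is X = 0.742.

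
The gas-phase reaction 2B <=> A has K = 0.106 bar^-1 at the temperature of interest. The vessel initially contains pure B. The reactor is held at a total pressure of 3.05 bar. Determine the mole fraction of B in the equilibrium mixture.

y_B = 0.795

Basis: 1 mol B initially; let X = conversion of B. Extent ξ = 0.5X.
Species balance: n_B = 1 − X; n_A = 0.5X.
Summing: n_T = 1 − 0.5X.
y_i = n_i/n_T, p_i = y_i·P. K = p_A / (p_B^2).
Substituting and setting equal to 0.106 bar^-1 gives a polynomial in X; the root in (0,1) is X = 0.340.
Then n_B = 0.66, n_T = 0.83, so y_B = 0.795.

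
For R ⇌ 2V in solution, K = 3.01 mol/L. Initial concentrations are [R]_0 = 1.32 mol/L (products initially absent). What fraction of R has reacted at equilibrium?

Let X = conversion of R; extent ξ = 1.32·X mol/L.
Concentrations: [R] = 1.32 − 1.32X; [V] = 2.64X.
K = [V]^2 / ([R]).
Equating to 3.01 mol/L: the physical root is X = 0.522.

X = 0.522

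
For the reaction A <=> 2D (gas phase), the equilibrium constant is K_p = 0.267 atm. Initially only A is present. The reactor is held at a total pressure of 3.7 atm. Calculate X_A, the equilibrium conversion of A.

X = 0.133

Take 1 mol A as basis and let X be its fractional conversion, so ξ = X.
Mole table: n_A = 1 − X; n_D = 2X.
Summing: n_T = 1 + X.
Mole fractions y_i = n_i/n_T; K_p = p_D^2 / (p_A) with p_i = y_i·P.
Substituting and setting equal to 0.267 atm gives a polynomial in X; the root in (0,1) is X = 0.133.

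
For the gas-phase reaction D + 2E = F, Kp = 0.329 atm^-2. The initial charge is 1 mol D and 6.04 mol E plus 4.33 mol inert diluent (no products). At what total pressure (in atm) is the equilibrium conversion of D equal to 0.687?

P = 5.53 atm

Take 1 mol D as basis and let X be its fractional conversion, so ξ = X.
Mole table: n_D = 1 − X; n_E = 6.04 − 2X; n_F = X; n_I = 4.33 (inert).
Summing: n_T = 11.4 − 2X.
Kp = p_F / (p_D p_E^2) with p_i = (n_i/n_T)·P.
At X = 0.687: the mole-fraction product g(X) = Π y_i^ν_i = 10.07. Since Kp = g(X)·P^{-2}, P = (g/Kp)^(1/2) = (10.07/0.329)^(1/2) = 5.53 atm.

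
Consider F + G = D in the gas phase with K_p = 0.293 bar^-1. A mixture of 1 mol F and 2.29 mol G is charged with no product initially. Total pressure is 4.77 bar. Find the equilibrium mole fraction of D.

y_D = 0.168

Let X = conversion of F (basis 1 mol F); extent of reaction ξ = X.
Moles: n_F = 1 − X; n_G = 2.29 − X; n_D = X.
n_T = Σnᵢ = 3.29 − X.
With p_i = (n_i/n_T)P, K_p = p_D / (p_F p_G).
Equating to 0.293 bar^-1 and solving on 0 < X < 1: X = 0.474.
Then n_D = 0.474, n_T = 2.82, so y_D = 0.168.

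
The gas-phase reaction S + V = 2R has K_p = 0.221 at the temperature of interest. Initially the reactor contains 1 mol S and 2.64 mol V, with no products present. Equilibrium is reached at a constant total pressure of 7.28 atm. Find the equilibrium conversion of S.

X = 0.301

Basis: 1 mol S initially; let X = conversion of S. Extent ξ = X.
Mole table: n_S = 1 − X; n_V = 2.64 − X; n_R = 2X.
n_T stays at 3.64 (no change in mole number).
With p_i = (n_i/n_T)P, K_p = p_R^2 / (p_S p_V).
Substituting and setting equal to 0.221 gives a polynomial in X; the root in (0,1) is X = 0.301.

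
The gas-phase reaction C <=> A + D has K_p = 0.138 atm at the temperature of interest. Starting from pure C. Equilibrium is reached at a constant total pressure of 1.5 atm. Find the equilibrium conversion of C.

X = 0.290

Take 1 mol C as basis and let X be its fractional conversion, so ξ = X.
Species balance: n_C = 1 − X; n_A = X; n_D = X.
n_T = Σnᵢ = 1 + X.
y_i = n_i/n_T, p_i = y_i·P. K_p = p_A p_D / (p_C).
This yields a degree-2 equation in X; solving on (0,1), X = 0.290.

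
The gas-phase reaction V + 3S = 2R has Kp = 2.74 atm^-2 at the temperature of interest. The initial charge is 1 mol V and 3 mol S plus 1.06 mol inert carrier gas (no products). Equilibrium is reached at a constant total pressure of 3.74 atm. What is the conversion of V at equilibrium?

Basis: 1 mol V initially; let X = conversion of V. Extent ξ = X.
Moles: n_V = 1 − X; n_S = 3 − 3X; n_R = 2X; n_I = 1.06 (inert).
n_T = Σnᵢ = 5.06 − 2X.
With p_i = (n_i/n_T)P, Kp = p_R^2 / (p_V p_S^3).
Substituting and setting equal to 2.74 atm^-2 gives a polynomial in X; the root in (0,1) is X = 0.617.

X = 0.617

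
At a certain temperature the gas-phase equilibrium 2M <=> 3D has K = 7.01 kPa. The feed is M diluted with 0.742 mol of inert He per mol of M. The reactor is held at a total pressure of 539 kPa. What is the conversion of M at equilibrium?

X = 0.169

Basis: 1 mol M initially; let X = conversion of M. Extent ξ = 0.5X.
Moles: n_M = 1 − X; n_D = 1.5X; n_I = 0.742 (inert).
Total moles n_T = 1.74 + 0.5X.
y_i = n_i/n_T, p_i = y_i·P. K = p_D^3 / (p_M^2).
Substituting and setting equal to 7.01 kPa gives a polynomial in X; the root in (0,1) is X = 0.169.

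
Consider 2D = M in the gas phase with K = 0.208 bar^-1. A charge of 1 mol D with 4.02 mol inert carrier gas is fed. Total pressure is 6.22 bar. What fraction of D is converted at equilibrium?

Let X = conversion of D (basis 1 mol D); extent of reaction ξ = 0.5X.
Mole table: n_D = 1 − X; n_M = 0.5X; n_I = 4.02 (inert).
Total moles n_T = 5.02 − 0.5X.
y_i = n_i/n_T, p_i = y_i·P. K = p_M / (p_D^2).
This yields a degree-2 equation in X; solving on (0,1), X = 0.277.

X = 0.277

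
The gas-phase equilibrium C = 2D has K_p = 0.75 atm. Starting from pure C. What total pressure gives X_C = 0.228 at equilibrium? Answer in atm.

Let X = conversion of C (basis 1 mol C); extent of reaction ξ = X.
Species balance: n_C = 1 − X; n_D = 2X.
Total moles n_T = 1 + X.
K_p = p_D^2 / (p_C) with p_i = (n_i/n_T)·P.
At X = 0.228: the mole-fraction product g(X) = Π y_i^ν_i = 0.2193. Since K_p = g(X)·P^{1}, P = (K_p/g)^(1/1) = (0.75/0.2193)^(1/1) = 3.42 atm.

P = 3.42 atm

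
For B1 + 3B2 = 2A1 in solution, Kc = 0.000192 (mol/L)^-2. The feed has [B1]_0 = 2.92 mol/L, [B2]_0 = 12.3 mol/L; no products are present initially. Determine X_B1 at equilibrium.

Let X = conversion of B1; extent ξ = 2.92·X mol/L.
Concentrations: [B1] = 2.92 − 2.92X; [B2] = 12.3 − 8.76X; [A1] = 5.84X.
Kc = [A1]^2 / ([B1] [B2]^3).
Setting equal to 0.000192 and solving for X on (0,1) gives X = 0.139.

X = 0.139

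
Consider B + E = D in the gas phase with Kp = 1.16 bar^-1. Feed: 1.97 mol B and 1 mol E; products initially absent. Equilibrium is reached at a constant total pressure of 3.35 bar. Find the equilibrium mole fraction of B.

Let X = conversion of E (basis 1 mol E); extent of reaction ξ = X.
Moles: n_B = 1.97 − X; n_E = 1 − X; n_D = X.
n_T = Σnᵢ = 2.97 − X.
With p_i = (n_i/n_T)P, Kp = p_D / (p_B p_E).
This yields a degree-2 equation in X; solving on (0,1), X = 0.686.
Then n_B = 1.28, n_T = 2.28, so y_B = 0.562.

y_B = 0.562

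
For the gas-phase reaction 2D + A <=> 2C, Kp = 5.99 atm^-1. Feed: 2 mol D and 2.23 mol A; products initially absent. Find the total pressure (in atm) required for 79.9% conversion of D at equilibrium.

Basis: 2 mol D initially; let X = conversion of D. Extent ξ = X.
Moles: n_D = 2 − 2X; n_A = 2.23 − X; n_C = 2X.
Summing: n_T = 4.23 − X.
Kp = p_C^2 / (p_D^2 p_A) with p_i = (n_i/n_T)·P.
At X = 0.799: the mole-fraction product g(X) = Π y_i^ν_i = 37.89. Since Kp = g(X)·P^{-1}, P = (g/Kp)^(1/1) = (37.89/5.99)^(1/1) = 6.32 atm.

P = 6.32 atm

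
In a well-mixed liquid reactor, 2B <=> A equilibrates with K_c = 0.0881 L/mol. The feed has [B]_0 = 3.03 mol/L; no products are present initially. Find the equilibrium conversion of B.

Let X = conversion of B; extent ξ = 3.03X/2 mol/L.
Concentrations: [B] = 3.03 − 3.03X; [A] = 1.51X.
K_c = [A] / ([B]^2).
Equating to 0.0881 L/mol: the physical root is X = 0.278.

X = 0.278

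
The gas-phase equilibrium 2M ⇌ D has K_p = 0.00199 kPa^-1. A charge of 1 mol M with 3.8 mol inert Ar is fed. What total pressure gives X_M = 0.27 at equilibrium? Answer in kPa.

P = 594 kPa

Let X = conversion of M (basis 1 mol M); extent of reaction ξ = 0.5X.
Species balance: n_M = 1 − X; n_D = 0.5X; n_I = 3.8 (inert).
n_T = Σnᵢ = 4.8 − 0.5X.
K_p = p_D / (p_M^2) with p_i = (n_i/n_T)·P.
At X = 0.27: the mole-fraction product g(X) = Π y_i^ν_i = 1.182. Since K_p = g(X)·P^{-1}, P = (g/K_p)^(1/1) = (1.182/0.00199)^(1/1) = 594 kPa.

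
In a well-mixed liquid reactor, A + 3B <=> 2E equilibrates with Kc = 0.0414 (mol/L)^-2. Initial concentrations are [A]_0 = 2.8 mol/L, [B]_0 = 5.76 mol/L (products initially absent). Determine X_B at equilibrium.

Let X = conversion of B; extent ξ = 5.76X/3 mol/L.
Concentrations: [A] = 2.8 − 1.92X; [B] = 5.76 − 5.76X; [E] = 3.84X.
Kc = [E]^2 / ([A] [B]^3).
This equals 0.0414 at X = 0.435 (the root in 0 < X < 1).

X = 0.435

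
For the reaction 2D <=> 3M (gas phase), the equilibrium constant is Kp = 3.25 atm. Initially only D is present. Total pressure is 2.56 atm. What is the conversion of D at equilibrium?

Take 1 mol D as basis and let X be its fractional conversion, so ξ = 0.5X.
Mole table: n_D = 1 − X; n_M = 1.5X.
Summing: n_T = 1 + 0.5X.
y_i = n_i/n_T, p_i = y_i·P. Kp = p_M^3 / (p_D^2).
Equating to 3.25 atm and solving on 0 < X < 1: X = 0.494.

X = 0.494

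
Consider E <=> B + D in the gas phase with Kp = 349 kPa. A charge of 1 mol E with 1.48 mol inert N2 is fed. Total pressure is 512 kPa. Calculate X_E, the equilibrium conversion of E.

X = 0.747

Basis: 1 mol E initially; let X = conversion of E. Extent ξ = X.
Species balance: n_E = 1 − X; n_B = X; n_D = X; n_I = 1.48 (inert).
n_T = Σnᵢ = 2.48 + X.
Mole fractions y_i = n_i/n_T; Kp = p_B p_D / (p_E) with p_i = y_i·P.
Setting this equal to 349 kPa and taking the physical root (0 < X < 1) gives X = 0.747.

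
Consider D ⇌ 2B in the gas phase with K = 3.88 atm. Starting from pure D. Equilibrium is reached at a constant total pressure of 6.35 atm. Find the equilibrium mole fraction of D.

Take 1 mol D as basis and let X be its fractional conversion, so ξ = X.
Species balance: n_D = 1 − X; n_B = 2X.
n_T = Σnᵢ = 1 + X.
Mole fractions y_i = n_i/n_T; K = p_B^2 / (p_D) with p_i = y_i·P.
Substituting and setting equal to 3.88 atm gives a polynomial in X; the root in (0,1) is X = 0.364.
Then n_D = 0.636, n_T = 1.36, so y_D = 0.466.

y_D = 0.466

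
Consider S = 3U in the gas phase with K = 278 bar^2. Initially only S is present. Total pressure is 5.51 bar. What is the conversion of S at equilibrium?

X = 0.784

Let X = conversion of S (basis 1 mol S); extent of reaction ξ = X.
Mole table: n_S = 1 − X; n_U = 3X.
Summing: n_T = 1 + 2X.
With p_i = (n_i/n_T)P, K = p_U^3 / (p_S).
Substituting and setting equal to 278 bar^2 gives a polynomial in X; the root in (0,1) is X = 0.784.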